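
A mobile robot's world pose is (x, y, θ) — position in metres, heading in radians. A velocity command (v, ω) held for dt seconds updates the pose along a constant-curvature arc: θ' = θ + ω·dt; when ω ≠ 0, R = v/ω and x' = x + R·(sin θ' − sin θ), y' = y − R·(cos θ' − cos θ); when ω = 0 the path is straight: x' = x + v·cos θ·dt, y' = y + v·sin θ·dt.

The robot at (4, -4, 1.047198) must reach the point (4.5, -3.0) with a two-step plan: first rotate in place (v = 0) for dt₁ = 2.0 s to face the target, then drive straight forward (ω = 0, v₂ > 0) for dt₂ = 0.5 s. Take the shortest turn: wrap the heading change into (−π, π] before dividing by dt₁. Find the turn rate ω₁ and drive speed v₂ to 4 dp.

heading to target = atan2(-3−-4, 4.5−4) = 1.1071
Δθ = wrap(1.1071 − 1.0472) = 0.0600; ω₁ = Δθ/dt₁ = 0.0300
distance = √((4.5−4)² + (-3−-4)²) = 1.1180; v₂ = distance/dt₂ = 2.2361

ω₁ = 0.0300, v₂ = 2.2361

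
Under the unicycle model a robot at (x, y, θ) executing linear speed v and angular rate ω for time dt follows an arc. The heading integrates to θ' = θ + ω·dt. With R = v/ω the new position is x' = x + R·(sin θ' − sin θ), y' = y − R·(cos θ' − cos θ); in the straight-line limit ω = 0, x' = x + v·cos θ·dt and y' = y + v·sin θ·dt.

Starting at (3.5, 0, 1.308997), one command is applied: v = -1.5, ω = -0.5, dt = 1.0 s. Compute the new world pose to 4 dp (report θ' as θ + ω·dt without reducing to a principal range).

θ' = 1.3090 + -0.5·1.0 = 0.8090
R = v/ω = -1.5/-0.5 = 3.0000
x' = 3.5 + 3.0000·(sin 0.8090 − sin 1.3090) = 2.7730
y' = 0 − 3.0000·(cos 0.8090 − cos 1.3090) = -1.2942

(2.7730, -1.2942, 0.8090)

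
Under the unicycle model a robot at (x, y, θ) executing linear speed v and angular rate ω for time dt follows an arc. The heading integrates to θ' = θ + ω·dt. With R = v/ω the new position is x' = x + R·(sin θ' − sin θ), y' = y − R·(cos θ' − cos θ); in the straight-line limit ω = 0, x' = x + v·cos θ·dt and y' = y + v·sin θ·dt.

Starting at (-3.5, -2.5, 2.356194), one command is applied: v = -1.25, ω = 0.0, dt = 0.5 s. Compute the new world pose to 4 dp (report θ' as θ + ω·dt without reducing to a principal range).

θ' = 2.3562 + 0.0·0.5 = 2.3562
ω = 0 → straight: x' = -3.5 + -1.25·cos(2.3562)·0.5 = -3.0581
y' = -2.5 + -1.25·sin(2.3562)·0.5 = -2.9419

(-3.0581, -2.9419, 2.3562)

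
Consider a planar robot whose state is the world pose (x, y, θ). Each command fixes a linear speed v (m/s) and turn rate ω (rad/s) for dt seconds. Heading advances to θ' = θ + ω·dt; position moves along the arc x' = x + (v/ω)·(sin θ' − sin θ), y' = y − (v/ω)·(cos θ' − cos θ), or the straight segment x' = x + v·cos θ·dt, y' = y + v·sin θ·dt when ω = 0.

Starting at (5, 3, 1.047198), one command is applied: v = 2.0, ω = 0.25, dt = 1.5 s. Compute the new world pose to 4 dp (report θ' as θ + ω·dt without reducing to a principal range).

(5.9836, 5.8156, 1.4222)

θ' = 1.0472 + 0.25·1.5 = 1.4222
R = v/ω = 2.0/0.25 = 8.0000
x' = 5 + 8.0000·(sin 1.4222 − sin 1.0472) = 5.9836
y' = 3 − 8.0000·(cos 1.4222 − cos 1.0472) = 5.8156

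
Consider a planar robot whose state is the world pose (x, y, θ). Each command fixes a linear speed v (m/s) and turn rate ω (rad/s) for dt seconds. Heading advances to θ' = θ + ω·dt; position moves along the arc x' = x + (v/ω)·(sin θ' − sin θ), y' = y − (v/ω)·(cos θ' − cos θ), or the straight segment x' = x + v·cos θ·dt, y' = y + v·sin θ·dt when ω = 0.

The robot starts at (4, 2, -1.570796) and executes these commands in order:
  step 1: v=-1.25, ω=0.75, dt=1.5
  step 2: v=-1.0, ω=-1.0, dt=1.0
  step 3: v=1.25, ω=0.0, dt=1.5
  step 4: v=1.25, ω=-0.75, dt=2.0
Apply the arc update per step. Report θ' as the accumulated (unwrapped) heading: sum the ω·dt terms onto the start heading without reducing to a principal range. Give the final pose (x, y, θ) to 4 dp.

step 1: θ'=-0.4458 (R=-1.6667) → pose (3.0520, 3.5038, -0.4458)
step 2: θ'=-1.4458 (R=1.0000) → pose (2.4909, 4.2814, -1.4458)
step 3: θ'=-1.4458 (straight) → pose (2.7247, 2.4210, -1.4458)
step 4: θ'=-2.9458 (R=-1.6667) → pose (1.3953, 0.5784, -2.9458)

(1.3953, 0.5784, -2.9458)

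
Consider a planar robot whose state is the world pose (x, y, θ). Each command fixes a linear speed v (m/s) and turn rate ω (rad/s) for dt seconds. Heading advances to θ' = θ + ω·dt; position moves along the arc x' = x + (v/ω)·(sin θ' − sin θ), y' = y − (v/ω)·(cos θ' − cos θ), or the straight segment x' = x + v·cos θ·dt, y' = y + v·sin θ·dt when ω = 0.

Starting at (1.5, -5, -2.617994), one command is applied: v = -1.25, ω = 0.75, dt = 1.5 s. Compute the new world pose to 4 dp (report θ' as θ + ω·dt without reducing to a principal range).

(2.3283, -3.4271, -1.4930)

θ' = -2.6180 + 0.75·1.5 = -1.4930
R = v/ω = -1.25/0.75 = -1.6667
x' = 1.5 + -1.6667·(sin -1.4930 − sin -2.6180) = 2.3283
y' = -5 − -1.6667·(cos -1.4930 − cos -2.6180) = -3.4271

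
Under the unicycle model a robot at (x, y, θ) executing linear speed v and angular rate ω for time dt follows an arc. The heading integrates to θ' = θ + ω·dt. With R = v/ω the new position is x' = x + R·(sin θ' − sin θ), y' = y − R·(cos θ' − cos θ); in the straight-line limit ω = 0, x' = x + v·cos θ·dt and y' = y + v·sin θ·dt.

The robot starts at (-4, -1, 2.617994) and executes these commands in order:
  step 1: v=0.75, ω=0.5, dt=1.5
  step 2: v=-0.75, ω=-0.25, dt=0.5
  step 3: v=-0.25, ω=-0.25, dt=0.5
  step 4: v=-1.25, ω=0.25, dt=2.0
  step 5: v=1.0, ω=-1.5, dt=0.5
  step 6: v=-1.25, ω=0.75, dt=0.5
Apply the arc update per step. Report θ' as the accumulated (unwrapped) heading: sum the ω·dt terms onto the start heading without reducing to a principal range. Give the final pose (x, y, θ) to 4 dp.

step 1: θ'=3.3680 (R=1.5000) → pose (-5.0867, -0.8373, 3.3680)
step 2: θ'=3.2430 (R=3.0000) → pose (-4.7170, -0.7762, 3.2430)
step 3: θ'=3.1180 (R=1.0000) → pose (-4.5922, -0.7713, 3.1180)
step 4: θ'=3.6180 (R=-5.0000) → pose (-2.1812, -0.2160, 3.6180)
step 5: θ'=2.8680 (R=-0.6667) → pose (-2.6671, -0.2654, 2.8680)
step 6: θ'=3.2430 (R=-1.6667) → pose (-2.0481, -0.3188, 3.2430)

(-2.0481, -0.3188, 3.2430)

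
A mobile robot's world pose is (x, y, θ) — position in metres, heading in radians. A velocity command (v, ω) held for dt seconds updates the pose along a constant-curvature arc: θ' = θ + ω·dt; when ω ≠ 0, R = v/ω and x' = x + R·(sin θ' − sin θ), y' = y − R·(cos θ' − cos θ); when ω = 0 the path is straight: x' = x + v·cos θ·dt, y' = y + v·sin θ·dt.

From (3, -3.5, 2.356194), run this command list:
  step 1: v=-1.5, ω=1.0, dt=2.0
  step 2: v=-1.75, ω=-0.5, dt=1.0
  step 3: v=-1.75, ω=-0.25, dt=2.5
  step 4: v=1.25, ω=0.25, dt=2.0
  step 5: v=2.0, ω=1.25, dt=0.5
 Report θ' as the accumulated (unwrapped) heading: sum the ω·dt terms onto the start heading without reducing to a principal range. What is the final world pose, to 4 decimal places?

(7.4714, -1.4508, 4.3562)

step 1: θ'=4.3562 (R=-1.5000) → pose (5.4665, -2.9624, 4.3562)
step 2: θ'=3.8562 (R=3.5000) → pose (6.4532, -1.5392, 3.8562)
step 3: θ'=3.2312 (R=7.0000) → pose (10.4140, 0.1453, 3.2312)
step 4: θ'=3.7312 (R=5.0000) → pose (8.0813, -0.6788, 3.7312)
step 5: θ'=4.3562 (R=1.6000) → pose (7.4714, -1.4508, 4.3562)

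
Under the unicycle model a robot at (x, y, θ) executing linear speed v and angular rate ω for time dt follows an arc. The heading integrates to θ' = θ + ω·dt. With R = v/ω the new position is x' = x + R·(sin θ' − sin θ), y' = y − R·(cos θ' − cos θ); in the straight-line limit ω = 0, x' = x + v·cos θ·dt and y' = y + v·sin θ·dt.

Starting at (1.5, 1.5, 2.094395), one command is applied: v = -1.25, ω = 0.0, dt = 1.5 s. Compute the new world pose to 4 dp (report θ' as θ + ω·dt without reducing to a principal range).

θ' = 2.0944 + 0.0·1.5 = 2.0944
ω = 0 → straight: x' = 1.5 + -1.25·cos(2.0944)·1.5 = 2.4375
y' = 1.5 + -1.25·sin(2.0944)·1.5 = -0.1238

(2.4375, -0.1238, 2.0944)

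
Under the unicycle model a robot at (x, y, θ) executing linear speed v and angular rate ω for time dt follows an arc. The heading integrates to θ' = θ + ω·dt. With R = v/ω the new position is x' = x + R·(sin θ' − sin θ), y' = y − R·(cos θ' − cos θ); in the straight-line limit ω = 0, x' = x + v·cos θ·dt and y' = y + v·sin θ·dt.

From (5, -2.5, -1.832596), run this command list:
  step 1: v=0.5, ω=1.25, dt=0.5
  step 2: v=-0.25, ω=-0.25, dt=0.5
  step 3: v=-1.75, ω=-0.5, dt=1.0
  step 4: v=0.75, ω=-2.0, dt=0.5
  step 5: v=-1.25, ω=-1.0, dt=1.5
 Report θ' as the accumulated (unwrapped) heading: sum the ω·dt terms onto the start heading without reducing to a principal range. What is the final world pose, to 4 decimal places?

(6.2888, -1.8822, -4.3326)

step 1: θ'=-1.2076 (R=0.4000) → pose (5.0125, -2.7456, -1.2076)
step 2: θ'=-1.3326 (R=1.0000) → pose (4.9755, -2.6263, -1.3326)
step 3: θ'=-1.8326 (R=3.5000) → pose (4.9959, -0.8946, -1.8326)
step 4: θ'=-2.8326 (R=-0.3750) → pose (4.7477, -1.1548, -2.8326)
step 5: θ'=-4.3326 (R=1.2500) → pose (6.2888, -1.8822, -4.3326)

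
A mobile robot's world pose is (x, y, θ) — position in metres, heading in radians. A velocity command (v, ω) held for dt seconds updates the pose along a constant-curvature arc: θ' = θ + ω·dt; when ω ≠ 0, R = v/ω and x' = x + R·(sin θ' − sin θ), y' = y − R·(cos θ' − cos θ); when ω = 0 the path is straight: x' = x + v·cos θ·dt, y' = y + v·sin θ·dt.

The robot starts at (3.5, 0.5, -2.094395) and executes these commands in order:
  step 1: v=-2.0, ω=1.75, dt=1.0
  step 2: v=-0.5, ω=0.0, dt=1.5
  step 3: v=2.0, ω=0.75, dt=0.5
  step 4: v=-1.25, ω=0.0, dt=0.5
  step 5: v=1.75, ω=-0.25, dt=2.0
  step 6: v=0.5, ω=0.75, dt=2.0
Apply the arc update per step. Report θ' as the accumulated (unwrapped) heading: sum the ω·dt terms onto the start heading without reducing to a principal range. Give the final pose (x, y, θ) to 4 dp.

step 1: θ'=-0.3444 (R=-1.1429) → pose (2.8961, 2.1472, -0.3444)
step 2: θ'=-0.3444 (straight) → pose (2.1902, 2.4004, -0.3444)
step 3: θ'=0.0306 (R=2.6667) → pose (3.1721, 2.2451, 0.0306)
step 4: θ'=0.0306 (straight) → pose (2.5474, 2.2259, 0.0306)
step 5: θ'=-0.4694 (R=-7.0000) → pose (5.9280, 1.4721, -0.4694)
step 6: θ'=1.0306 (R=0.6667) → pose (6.8013, 1.7238, 1.0306)

(6.8013, 1.7238, 1.0306)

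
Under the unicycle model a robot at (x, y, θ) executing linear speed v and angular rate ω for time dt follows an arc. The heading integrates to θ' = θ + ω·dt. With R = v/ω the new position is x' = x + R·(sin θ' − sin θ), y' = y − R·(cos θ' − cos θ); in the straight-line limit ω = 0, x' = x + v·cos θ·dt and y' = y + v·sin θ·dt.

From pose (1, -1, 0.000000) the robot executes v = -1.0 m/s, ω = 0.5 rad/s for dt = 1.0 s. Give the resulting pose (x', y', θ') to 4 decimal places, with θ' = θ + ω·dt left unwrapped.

θ' = 0.0000 + 0.5·1.0 = 0.5000
R = v/ω = -1.0/0.5 = -2.0000
x' = 1 + -2.0000·(sin 0.5000 − sin 0.0000) = 0.0411
y' = -1 − -2.0000·(cos 0.5000 − cos 0.0000) = -1.2448

(0.0411, -1.2448, 0.5000)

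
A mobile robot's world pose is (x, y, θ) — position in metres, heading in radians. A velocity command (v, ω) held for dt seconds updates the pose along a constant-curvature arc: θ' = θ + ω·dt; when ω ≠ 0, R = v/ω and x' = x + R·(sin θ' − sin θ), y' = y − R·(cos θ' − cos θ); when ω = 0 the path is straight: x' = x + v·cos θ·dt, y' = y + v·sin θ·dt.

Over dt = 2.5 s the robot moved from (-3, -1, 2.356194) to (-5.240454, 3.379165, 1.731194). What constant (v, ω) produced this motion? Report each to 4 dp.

v = 2.0000, ω = -0.2500

Δθ = 1.731194 − 2.356194 = -0.625000
ω = Δθ/dt = -0.625000/2.5 = -0.2500
R = −Δy/(cos θ' − cos θ) = -8.0000
v = R·ω = -8.0000·-0.2500 = 2.0000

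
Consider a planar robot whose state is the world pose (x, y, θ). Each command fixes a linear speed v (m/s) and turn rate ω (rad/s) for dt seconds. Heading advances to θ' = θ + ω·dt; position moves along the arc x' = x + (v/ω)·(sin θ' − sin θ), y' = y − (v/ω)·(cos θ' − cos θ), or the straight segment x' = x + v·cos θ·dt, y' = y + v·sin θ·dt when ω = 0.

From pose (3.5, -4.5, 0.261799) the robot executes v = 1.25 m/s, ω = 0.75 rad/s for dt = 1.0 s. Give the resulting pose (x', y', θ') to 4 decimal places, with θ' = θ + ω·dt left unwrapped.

(4.4816, -3.7740, 1.0118)

θ' = 0.2618 + 0.75·1.0 = 1.0118
R = v/ω = 1.25/0.75 = 1.6667
x' = 3.5 + 1.6667·(sin 1.0118 − sin 0.2618) = 4.4816
y' = -4.5 − 1.6667·(cos 1.0118 − cos 0.2618) = -3.7740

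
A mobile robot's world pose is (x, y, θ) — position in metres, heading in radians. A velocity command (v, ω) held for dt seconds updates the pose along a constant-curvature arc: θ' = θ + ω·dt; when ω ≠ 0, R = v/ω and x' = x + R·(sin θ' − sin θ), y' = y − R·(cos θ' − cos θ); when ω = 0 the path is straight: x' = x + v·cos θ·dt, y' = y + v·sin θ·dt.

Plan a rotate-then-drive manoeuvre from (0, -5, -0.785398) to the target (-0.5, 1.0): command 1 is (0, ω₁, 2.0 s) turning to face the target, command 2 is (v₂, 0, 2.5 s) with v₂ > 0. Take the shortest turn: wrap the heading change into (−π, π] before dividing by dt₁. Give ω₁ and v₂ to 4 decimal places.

ω₁ = 1.2197, v₂ = 2.4083

heading to target = atan2(1−-5, -0.5−0) = 1.6539
Δθ = wrap(1.6539 − -0.7854) = 2.4393; ω₁ = Δθ/dt₁ = 1.2197
distance = √((-0.5−0)² + (1−-5)²) = 6.0208; v₂ = distance/dt₂ = 2.4083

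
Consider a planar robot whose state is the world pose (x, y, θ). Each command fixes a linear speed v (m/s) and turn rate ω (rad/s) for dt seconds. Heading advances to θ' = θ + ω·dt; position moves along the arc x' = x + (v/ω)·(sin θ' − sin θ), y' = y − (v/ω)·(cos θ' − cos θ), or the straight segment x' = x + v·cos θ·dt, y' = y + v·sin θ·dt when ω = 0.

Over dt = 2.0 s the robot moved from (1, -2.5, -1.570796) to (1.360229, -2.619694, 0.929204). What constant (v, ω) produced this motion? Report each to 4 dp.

v = 0.2500, ω = 1.2500

Δθ = 0.929204 − -1.570796 = 2.500000
ω = Δθ/dt = 2.500000/2.0 = 1.2500
R = Δx/(sin θ' − sin θ) = 0.2000
v = R·ω = 0.2000·1.2500 = 0.2500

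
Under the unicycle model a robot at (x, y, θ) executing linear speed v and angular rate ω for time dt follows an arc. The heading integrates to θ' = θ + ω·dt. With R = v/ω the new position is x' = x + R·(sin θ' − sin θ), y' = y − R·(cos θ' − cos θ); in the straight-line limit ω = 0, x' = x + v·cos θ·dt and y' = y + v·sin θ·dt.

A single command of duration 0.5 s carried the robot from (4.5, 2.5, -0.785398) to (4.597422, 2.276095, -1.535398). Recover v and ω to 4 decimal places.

Δθ = -1.535398 − -0.785398 = -0.750000
ω = Δθ/dt = -0.750000/0.5 = -1.5000
R = −Δy/(cos θ' − cos θ) = -0.3333
v = R·ω = -0.3333·-1.5000 = 0.5000

v = 0.5000, ω = -1.5000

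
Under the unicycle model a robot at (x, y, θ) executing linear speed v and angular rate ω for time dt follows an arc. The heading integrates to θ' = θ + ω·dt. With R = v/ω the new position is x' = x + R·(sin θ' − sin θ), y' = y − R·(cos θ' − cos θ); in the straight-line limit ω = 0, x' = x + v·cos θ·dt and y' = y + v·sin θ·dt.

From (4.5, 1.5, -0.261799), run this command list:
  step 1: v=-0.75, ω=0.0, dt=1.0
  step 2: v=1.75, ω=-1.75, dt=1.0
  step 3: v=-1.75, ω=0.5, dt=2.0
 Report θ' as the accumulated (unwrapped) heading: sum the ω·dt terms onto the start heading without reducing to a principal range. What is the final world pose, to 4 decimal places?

(4.2232, 3.6515, -1.0118)

step 1: θ'=-0.2618 (straight) → pose (3.7756, 1.6941, -0.2618)
step 2: θ'=-2.0118 (R=-1.0000) → pose (4.4211, 0.3013, -2.0118)
step 3: θ'=-1.0118 (R=-3.5000) → pose (4.2232, 3.6515, -1.0118)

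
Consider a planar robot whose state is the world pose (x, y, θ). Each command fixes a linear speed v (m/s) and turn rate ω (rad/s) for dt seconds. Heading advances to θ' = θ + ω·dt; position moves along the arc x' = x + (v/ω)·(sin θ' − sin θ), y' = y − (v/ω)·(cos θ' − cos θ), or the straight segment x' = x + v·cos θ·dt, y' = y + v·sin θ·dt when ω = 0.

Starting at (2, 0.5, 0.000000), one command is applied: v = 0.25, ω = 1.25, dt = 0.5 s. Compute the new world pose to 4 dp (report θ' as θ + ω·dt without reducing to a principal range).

θ' = 0.0000 + 1.25·0.5 = 0.6250
R = v/ω = 0.25/1.25 = 0.2000
x' = 2 + 0.2000·(sin 0.6250 − sin 0.0000) = 2.1170
y' = 0.5 − 0.2000·(cos 0.6250 − cos 0.0000) = 0.5378

(2.1170, 0.5378, 0.6250)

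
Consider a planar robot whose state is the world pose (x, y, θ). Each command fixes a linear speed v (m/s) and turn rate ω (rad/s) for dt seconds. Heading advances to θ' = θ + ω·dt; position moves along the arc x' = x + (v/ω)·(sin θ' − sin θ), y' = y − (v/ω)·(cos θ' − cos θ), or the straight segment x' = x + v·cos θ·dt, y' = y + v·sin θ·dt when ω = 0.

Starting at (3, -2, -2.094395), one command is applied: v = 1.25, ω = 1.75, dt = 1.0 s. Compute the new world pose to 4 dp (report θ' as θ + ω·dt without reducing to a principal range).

θ' = -2.0944 + 1.75·1.0 = -0.3444
R = v/ω = 1.25/1.75 = 0.7143
x' = 3 + 0.7143·(sin -0.3444 − sin -2.0944) = 3.3774
y' = -2 − 0.7143·(cos -0.3444 − cos -2.0944) = -3.0295

(3.3774, -3.0295, -0.3444)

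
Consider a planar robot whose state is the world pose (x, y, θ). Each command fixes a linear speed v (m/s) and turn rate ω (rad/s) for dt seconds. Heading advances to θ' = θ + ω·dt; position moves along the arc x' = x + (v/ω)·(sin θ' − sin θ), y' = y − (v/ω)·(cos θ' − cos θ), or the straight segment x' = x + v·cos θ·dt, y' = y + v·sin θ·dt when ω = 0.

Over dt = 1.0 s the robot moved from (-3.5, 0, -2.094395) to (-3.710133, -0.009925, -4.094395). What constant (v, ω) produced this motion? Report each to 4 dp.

Δθ = -4.094395 − -2.094395 = -2.000000
ω = Δθ/dt = -2.000000/1.0 = -2.0000
R = Δx/(sin θ' − sin θ) = -0.1250
v = R·ω = -0.1250·-2.0000 = 0.2500

v = 0.2500, ω = -2.0000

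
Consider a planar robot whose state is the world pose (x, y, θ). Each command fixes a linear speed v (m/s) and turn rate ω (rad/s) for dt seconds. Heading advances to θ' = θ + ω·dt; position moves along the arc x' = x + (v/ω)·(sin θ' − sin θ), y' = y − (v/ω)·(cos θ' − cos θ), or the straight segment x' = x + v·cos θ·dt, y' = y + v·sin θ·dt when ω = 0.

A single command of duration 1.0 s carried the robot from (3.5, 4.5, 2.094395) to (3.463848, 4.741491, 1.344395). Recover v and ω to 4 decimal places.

v = 0.2500, ω = -0.7500

Δθ = 1.344395 − 2.094395 = -0.750000
ω = Δθ/dt = -0.750000/1.0 = -0.7500
R = −Δy/(cos θ' − cos θ) = -0.3333
v = R·ω = -0.3333·-0.7500 = 0.2500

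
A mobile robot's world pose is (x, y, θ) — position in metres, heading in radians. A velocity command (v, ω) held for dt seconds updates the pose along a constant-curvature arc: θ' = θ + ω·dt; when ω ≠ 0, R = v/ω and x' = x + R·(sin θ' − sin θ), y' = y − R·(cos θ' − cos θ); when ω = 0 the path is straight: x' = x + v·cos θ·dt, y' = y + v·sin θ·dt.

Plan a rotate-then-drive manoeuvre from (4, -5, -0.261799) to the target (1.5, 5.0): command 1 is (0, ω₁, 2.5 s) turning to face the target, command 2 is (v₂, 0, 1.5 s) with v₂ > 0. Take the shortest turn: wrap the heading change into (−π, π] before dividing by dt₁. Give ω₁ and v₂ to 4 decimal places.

ω₁ = 0.8310, v₂ = 6.8718

heading to target = atan2(5−-5, 1.5−4) = 1.8158
Δθ = wrap(1.8158 − -0.2618) = 2.0776; ω₁ = Δθ/dt₁ = 0.8310
distance = √((1.5−4)² + (5−-5)²) = 10.3078; v₂ = distance/dt₂ = 6.8718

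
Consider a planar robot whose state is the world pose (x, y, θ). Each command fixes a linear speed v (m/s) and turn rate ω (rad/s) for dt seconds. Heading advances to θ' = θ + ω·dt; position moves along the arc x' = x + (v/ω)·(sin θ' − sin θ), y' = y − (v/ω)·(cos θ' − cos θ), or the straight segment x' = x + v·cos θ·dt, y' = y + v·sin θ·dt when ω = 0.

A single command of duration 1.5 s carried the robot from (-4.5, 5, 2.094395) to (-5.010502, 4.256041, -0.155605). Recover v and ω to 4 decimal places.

Δθ = -0.155605 − 2.094395 = -2.250000
ω = Δθ/dt = -2.250000/1.5 = -1.5000
R = −Δy/(cos θ' − cos θ) = 0.5000
v = R·ω = 0.5000·-1.5000 = -0.7500

v = -0.7500, ω = -1.5000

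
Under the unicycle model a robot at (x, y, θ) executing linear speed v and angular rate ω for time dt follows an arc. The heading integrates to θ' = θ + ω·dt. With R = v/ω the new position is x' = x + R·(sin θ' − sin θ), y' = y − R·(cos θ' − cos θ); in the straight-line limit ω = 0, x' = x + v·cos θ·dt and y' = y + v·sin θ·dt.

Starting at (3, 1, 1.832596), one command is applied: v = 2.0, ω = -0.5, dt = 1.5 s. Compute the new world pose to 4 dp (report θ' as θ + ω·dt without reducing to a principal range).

θ' = 1.8326 + -0.5·1.5 = 1.0826
R = v/ω = 2.0/-0.5 = -4.0000
x' = 3 + -4.0000·(sin 1.0826 − sin 1.8326) = 3.3310
y' = 1 − -4.0000·(cos 1.0826 − cos 1.8326) = 3.9114

(3.3310, 3.9114, 1.0826)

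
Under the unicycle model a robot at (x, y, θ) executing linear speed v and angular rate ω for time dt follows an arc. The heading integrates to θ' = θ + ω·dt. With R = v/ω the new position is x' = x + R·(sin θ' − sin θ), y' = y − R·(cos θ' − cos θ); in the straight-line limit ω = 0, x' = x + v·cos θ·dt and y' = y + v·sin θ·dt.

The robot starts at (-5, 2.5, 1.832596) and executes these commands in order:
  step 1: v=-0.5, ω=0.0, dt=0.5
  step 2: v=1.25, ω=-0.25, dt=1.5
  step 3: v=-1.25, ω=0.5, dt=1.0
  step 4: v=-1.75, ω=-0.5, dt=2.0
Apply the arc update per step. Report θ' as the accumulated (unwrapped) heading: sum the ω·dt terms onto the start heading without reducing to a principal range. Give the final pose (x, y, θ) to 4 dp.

step 1: θ'=1.8326 (straight) → pose (-4.9353, 2.2585, 1.8326)
step 2: θ'=1.4576 (R=-5.0000) → pose (-5.0737, 4.1174, 1.4576)
step 3: θ'=1.9576 (R=-2.5000) → pose (-4.9050, 2.8919, 1.9576)
step 4: θ'=0.9576 (R=3.5000) → pose (-5.2841, -0.4426, 0.9576)

(-5.2841, -0.4426, 0.9576)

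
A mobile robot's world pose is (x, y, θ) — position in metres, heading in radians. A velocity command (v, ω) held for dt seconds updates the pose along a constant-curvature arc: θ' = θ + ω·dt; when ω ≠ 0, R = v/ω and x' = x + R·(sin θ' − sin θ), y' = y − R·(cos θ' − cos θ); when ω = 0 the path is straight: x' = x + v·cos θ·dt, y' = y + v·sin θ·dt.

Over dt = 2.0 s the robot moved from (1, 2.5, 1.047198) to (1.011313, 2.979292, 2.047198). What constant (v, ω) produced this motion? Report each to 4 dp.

v = 0.2500, ω = 0.5000

Δθ = 2.047198 − 1.047198 = 1.000000
ω = Δθ/dt = 1.000000/2.0 = 0.5000
R = −Δy/(cos θ' − cos θ) = 0.5000
v = R·ω = 0.5000·0.5000 = 0.2500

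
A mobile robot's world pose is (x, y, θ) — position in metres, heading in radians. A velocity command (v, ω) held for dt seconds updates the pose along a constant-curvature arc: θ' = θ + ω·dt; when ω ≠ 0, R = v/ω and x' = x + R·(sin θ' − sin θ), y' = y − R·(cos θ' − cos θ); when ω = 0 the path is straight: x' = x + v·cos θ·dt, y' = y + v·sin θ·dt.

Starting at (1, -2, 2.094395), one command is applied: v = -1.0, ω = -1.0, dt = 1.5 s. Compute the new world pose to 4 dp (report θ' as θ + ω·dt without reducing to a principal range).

θ' = 2.0944 + -1.0·1.5 = 0.5944
R = v/ω = -1.0/-1.0 = 1.0000
x' = 1 + 1.0000·(sin 0.5944 − sin 2.0944) = 0.6940
y' = -2 − 1.0000·(cos 0.5944 − cos 2.0944) = -3.3285

(0.6940, -3.3285, 0.5944)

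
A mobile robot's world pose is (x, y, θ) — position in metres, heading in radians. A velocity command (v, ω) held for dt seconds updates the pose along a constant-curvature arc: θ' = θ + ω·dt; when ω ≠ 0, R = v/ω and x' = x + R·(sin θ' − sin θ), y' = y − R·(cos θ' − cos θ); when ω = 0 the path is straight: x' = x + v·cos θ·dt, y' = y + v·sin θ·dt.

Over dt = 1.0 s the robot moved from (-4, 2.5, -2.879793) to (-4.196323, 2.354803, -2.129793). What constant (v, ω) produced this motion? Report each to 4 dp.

v = 0.2500, ω = 0.7500

Δθ = -2.129793 − -2.879793 = 0.750000
ω = Δθ/dt = 0.750000/1.0 = 0.7500
R = Δx/(sin θ' − sin θ) = 0.3333
v = R·ω = 0.3333·0.7500 = 0.2500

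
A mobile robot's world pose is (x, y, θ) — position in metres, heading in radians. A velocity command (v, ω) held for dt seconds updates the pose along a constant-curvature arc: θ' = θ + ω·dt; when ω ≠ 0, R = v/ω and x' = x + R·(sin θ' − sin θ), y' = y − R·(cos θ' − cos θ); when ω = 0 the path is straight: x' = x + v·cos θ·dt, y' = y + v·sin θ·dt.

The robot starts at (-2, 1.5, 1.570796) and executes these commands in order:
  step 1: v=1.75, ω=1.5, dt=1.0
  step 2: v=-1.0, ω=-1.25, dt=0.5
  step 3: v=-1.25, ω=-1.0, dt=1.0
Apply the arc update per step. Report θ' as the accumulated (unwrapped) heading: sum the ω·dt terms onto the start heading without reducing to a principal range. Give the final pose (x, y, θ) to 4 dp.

step 1: θ'=3.0708 (R=1.1667) → pose (-3.0841, 2.6637, 3.0708)
step 2: θ'=2.4458 (R=0.8000) → pose (-2.6279, 2.4798, 2.4458)
step 3: θ'=1.4458 (R=1.2500) → pose (-2.1889, 1.3645, 1.4458)

(-2.1889, 1.3645, 1.4458)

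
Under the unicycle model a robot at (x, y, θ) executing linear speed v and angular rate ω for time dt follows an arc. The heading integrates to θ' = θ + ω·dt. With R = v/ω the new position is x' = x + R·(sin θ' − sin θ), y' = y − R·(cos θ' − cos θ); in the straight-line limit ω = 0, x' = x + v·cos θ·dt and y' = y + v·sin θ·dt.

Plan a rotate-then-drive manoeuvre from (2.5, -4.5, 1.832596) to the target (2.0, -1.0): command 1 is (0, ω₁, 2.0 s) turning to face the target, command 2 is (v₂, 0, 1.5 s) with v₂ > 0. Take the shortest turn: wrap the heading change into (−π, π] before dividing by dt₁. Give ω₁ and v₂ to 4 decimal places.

heading to target = atan2(-1−-4.5, 2−2.5) = 1.7127
Δθ = wrap(1.7127 − 1.8326) = -0.1199; ω₁ = Δθ/dt₁ = -0.0600
distance = √((2−2.5)² + (-1−-4.5)²) = 3.5355; v₂ = distance/dt₂ = 2.3570

ω₁ = -0.0600, v₂ = 2.3570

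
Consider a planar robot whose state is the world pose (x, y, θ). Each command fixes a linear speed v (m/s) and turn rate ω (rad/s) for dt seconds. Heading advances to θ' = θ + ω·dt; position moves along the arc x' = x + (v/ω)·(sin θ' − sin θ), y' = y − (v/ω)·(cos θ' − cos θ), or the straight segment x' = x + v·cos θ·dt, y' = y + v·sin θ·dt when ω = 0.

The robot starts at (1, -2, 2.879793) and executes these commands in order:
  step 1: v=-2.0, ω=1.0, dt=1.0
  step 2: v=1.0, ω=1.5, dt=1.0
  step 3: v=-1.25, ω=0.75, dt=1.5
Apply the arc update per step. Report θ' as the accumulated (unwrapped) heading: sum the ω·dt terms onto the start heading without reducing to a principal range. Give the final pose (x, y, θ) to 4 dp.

step 1: θ'=3.8798 (R=-2.0000) → pose (2.8636, -1.5475, 3.8798)
step 2: θ'=5.3798 (R=0.6667) → pose (2.7886, -2.4533, 5.3798)
step 3: θ'=6.5048 (R=-1.6667) → pose (1.1132, -1.8589, 6.5048)

(1.1132, -1.8589, 6.5048)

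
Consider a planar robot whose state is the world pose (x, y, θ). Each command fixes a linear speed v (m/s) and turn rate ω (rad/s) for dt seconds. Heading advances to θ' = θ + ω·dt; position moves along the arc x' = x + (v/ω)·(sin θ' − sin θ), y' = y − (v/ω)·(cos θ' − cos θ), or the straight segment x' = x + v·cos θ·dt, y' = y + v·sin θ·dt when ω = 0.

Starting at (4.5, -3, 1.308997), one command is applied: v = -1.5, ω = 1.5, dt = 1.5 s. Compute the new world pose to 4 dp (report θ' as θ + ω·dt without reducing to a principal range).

(5.8713, -4.1730, 3.5590)

θ' = 1.3090 + 1.5·1.5 = 3.5590
R = v/ω = -1.5/1.5 = -1.0000
x' = 4.5 + -1.0000·(sin 3.5590 − sin 1.3090) = 5.8713
y' = -3 − -1.0000·(cos 3.5590 − cos 1.3090) = -4.1730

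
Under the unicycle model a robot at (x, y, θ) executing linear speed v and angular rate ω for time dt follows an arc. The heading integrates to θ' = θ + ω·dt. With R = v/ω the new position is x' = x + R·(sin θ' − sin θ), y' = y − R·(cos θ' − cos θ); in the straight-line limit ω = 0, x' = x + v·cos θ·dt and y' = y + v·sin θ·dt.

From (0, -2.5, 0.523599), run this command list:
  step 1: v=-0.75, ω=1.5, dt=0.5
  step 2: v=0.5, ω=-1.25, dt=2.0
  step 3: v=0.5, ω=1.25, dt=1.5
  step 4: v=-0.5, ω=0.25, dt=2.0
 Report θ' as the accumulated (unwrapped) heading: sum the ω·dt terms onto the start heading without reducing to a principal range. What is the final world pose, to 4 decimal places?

step 1: θ'=1.2736 (R=-0.5000) → pose (-0.2281, -2.7866, 1.2736)
step 2: θ'=-1.2264 (R=-0.4000) → pose (0.5309, -2.7687, -1.2264)
step 3: θ'=0.6486 (R=0.4000) → pose (1.1490, -2.9524, 0.6486)
step 4: θ'=1.1486 (R=-2.0000) → pose (0.5328, -3.7267, 1.1486)

(0.5328, -3.7267, 1.1486)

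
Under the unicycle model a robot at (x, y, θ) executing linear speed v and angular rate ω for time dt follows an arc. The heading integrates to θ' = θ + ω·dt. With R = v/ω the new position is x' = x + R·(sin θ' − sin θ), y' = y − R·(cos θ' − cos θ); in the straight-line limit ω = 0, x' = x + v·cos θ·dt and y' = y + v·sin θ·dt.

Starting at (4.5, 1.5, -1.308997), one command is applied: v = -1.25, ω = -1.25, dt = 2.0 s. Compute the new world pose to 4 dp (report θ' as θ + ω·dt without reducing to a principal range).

(6.0849, 2.5442, -3.8090)

θ' = -1.3090 + -1.25·2.0 = -3.8090
R = v/ω = -1.25/-1.25 = 1.0000
x' = 4.5 + 1.0000·(sin -3.8090 − sin -1.3090) = 6.0849
y' = 1.5 − 1.0000·(cos -3.8090 − cos -1.3090) = 2.5442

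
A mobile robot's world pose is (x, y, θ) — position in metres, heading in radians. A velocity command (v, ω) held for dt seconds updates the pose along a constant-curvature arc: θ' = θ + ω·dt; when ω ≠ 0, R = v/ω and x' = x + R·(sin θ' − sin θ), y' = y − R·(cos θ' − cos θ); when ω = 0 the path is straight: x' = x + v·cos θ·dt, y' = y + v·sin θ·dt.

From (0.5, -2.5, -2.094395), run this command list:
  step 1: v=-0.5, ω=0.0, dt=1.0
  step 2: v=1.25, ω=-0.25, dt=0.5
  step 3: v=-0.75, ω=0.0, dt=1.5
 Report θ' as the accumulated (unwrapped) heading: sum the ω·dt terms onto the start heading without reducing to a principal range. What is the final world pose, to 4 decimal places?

step 1: θ'=-2.0944 (straight) → pose (0.7500, -2.0670, -2.0944)
step 2: θ'=-2.2194 (R=-5.0000) → pose (0.4045, -2.5873, -2.2194)
step 3: θ'=-2.2194 (straight) → pose (1.0841, -1.6908, -2.2194)

(1.0841, -1.6908, -2.2194)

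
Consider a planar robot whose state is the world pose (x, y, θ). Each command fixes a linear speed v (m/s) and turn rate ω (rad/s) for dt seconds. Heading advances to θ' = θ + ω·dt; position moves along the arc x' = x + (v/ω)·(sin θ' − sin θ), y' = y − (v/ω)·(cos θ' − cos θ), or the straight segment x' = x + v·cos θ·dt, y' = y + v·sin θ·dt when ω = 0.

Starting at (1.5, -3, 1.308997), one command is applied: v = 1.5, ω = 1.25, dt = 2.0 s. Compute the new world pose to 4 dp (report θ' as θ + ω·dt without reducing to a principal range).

θ' = 1.3090 + 1.25·2.0 = 3.8090
R = v/ω = 1.5/1.25 = 1.2000
x' = 1.5 + 1.2000·(sin 3.8090 − sin 1.3090) = -0.4019
y' = -3 − 1.2000·(cos 3.8090 − cos 1.3090) = -1.7469

(-0.4019, -1.7469, 3.8090)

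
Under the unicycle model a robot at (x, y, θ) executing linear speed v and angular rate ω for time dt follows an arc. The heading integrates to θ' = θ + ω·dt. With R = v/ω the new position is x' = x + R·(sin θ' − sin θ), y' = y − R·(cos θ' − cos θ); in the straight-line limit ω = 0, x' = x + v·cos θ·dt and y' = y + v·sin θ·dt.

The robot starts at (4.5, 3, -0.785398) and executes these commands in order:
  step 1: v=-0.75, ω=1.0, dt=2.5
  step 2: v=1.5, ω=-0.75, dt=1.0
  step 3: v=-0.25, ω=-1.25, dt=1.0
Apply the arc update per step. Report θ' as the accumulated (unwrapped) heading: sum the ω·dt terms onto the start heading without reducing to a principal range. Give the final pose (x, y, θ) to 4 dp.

step 1: θ'=1.7146 (R=-0.7500) → pose (3.2274, 2.3622, 1.7146)
step 2: θ'=0.9646 (R=-2.0000) → pose (3.5631, 3.7883, 0.9646)
step 3: θ'=-0.2854 (R=0.2000) → pose (3.3425, 3.7103, -0.2854)

(3.3425, 3.7103, -0.2854)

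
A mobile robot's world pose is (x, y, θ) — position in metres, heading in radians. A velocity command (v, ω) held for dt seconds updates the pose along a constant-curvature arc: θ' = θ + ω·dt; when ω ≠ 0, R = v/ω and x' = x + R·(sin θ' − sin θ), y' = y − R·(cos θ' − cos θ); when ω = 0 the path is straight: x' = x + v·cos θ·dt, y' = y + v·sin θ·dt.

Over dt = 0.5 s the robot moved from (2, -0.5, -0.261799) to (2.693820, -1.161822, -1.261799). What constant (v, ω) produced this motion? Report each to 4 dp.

Δθ = -1.261799 − -0.261799 = -1.000000
ω = Δθ/dt = -1.000000/0.5 = -2.0000
R = Δx/(sin θ' − sin θ) = -1.0000
v = R·ω = -1.0000·-2.0000 = 2.0000

v = 2.0000, ω = -2.0000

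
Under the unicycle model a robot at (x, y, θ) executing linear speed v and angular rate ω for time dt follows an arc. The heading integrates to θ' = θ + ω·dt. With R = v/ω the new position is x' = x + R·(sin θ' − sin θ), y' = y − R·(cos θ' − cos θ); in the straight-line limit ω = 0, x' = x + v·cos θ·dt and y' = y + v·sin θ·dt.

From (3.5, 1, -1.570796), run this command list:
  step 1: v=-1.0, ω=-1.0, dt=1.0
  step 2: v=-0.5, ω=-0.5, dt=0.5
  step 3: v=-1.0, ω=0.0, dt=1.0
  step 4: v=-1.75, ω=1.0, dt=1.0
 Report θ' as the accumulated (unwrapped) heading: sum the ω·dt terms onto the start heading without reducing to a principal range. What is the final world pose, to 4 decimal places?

step 1: θ'=-2.5708 (R=1.0000) → pose (3.9597, 1.8415, -2.5708)
step 2: θ'=-2.8208 (R=1.0000) → pose (4.1847, 1.9490, -2.8208)
step 3: θ'=-2.8208 (straight) → pose (5.1337, 2.2643, -2.8208)
step 4: θ'=-1.8208 (R=-1.7500) → pose (6.2774, 3.4921, -1.8208)

(6.2774, 3.4921, -1.8208)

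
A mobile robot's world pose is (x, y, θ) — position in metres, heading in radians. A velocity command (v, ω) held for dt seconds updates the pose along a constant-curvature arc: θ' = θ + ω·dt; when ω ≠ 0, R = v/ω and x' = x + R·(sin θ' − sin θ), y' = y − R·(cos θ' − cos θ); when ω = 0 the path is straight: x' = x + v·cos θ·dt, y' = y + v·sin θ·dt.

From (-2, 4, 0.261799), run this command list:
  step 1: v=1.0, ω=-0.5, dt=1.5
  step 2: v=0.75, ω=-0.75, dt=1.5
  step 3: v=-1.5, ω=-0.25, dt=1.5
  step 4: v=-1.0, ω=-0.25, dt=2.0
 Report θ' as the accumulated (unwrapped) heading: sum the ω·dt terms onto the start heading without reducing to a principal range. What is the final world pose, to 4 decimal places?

(1.7206, 6.6415, -2.4882)

step 1: θ'=-0.4882 (R=-2.0000) → pose (-0.5443, 3.8345, -0.4882)
step 2: θ'=-1.6132 (R=-1.0000) → pose (-0.0142, 2.9089, -1.6132)
step 3: θ'=-1.9882 (R=6.0000) → pose (0.4955, 5.0869, -1.9882)
step 4: θ'=-2.4882 (R=4.0000) → pose (1.7206, 6.6415, -2.4882)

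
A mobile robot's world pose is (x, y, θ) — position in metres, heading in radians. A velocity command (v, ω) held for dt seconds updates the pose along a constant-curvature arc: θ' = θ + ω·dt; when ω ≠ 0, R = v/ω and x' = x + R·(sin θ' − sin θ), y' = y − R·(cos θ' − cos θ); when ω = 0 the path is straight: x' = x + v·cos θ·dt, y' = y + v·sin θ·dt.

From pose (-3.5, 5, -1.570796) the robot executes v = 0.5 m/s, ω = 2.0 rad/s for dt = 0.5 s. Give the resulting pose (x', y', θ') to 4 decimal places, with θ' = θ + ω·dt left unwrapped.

(-3.3851, 4.7896, -0.5708)

θ' = -1.5708 + 2.0·0.5 = -0.5708
R = v/ω = 0.5/2.0 = 0.2500
x' = -3.5 + 0.2500·(sin -0.5708 − sin -1.5708) = -3.3851
y' = 5 − 0.2500·(cos -0.5708 − cos -1.5708) = 4.7896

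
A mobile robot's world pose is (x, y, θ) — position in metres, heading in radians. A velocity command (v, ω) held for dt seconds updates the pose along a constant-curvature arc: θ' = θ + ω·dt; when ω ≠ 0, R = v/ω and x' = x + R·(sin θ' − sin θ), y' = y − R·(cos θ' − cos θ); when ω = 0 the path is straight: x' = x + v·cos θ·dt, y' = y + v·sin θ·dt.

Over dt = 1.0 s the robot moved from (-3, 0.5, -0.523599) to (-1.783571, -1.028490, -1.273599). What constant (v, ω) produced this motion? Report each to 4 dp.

v = 2.0000, ω = -0.7500

Δθ = -1.273599 − -0.523599 = -0.750000
ω = Δθ/dt = -0.750000/1.0 = -0.7500
R = −Δy/(cos θ' − cos θ) = -2.6667
v = R·ω = -2.6667·-0.7500 = 2.0000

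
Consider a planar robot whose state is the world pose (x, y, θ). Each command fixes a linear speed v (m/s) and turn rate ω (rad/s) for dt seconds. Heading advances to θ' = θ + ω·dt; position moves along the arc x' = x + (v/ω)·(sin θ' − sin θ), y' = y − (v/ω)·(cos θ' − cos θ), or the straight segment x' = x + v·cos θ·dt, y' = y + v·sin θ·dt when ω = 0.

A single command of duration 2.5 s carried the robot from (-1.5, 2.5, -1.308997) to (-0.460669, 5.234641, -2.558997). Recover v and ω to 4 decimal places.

Δθ = -2.558997 − -1.308997 = -1.250000
ω = Δθ/dt = -1.250000/2.5 = -0.5000
R = −Δy/(cos θ' − cos θ) = 2.5000
v = R·ω = 2.5000·-0.5000 = -1.2500

v = -1.2500, ω = -0.5000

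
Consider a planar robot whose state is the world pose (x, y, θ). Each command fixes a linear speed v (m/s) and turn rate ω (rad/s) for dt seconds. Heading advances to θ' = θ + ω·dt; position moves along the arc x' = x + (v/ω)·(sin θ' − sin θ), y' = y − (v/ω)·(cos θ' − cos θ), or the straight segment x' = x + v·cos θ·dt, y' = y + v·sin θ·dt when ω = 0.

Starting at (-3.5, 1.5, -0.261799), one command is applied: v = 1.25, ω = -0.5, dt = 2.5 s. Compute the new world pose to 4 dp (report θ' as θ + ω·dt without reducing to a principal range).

(-1.6514, -0.7674, -1.5118)

θ' = -0.2618 + -0.5·2.5 = -1.5118
R = v/ω = 1.25/-0.5 = -2.5000
x' = -3.5 + -2.5000·(sin -1.5118 − sin -0.2618) = -1.6514
y' = 1.5 − -2.5000·(cos -1.5118 − cos -0.2618) = -0.7674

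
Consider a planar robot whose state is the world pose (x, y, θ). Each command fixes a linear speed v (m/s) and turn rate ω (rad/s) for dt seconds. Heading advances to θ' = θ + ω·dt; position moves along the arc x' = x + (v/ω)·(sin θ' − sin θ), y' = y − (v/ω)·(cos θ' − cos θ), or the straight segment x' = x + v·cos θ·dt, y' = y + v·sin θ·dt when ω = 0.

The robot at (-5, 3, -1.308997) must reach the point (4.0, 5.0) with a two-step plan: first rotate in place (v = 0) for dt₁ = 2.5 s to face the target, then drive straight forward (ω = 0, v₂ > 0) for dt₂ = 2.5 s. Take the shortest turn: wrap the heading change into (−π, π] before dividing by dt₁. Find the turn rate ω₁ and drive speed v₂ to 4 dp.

heading to target = atan2(5−3, 4−-5) = 0.2187
Δθ = wrap(0.2187 − -1.3090) = 1.5277; ω₁ = Δθ/dt₁ = 0.6111
distance = √((4−-5)² + (5−3)²) = 9.2195; v₂ = distance/dt₂ = 3.6878

ω₁ = 0.6111, v₂ = 3.6878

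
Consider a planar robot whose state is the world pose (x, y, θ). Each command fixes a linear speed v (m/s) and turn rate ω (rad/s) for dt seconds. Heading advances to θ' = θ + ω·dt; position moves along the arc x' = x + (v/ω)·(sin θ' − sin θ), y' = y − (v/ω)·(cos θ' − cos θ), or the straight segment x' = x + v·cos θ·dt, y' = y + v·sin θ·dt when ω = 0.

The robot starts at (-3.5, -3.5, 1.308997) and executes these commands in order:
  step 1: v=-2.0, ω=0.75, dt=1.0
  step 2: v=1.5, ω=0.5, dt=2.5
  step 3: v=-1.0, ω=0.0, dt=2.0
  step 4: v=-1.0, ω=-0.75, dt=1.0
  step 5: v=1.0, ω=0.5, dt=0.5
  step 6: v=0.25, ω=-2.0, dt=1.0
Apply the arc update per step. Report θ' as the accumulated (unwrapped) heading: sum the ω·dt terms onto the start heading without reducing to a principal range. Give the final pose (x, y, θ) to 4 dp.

(-3.9980, -3.3333, 0.8090)

step 1: θ'=2.0590 (R=-2.6667) → pose (-3.2793, -5.4410, 2.0590)
step 2: θ'=3.3090 (R=3.0000) → pose (-6.4287, -3.8900, 3.3090)
step 3: θ'=3.3090 (straight) → pose (-4.4567, -3.5568, 3.3090)
step 4: θ'=2.5590 (R=1.3333) → pose (-3.5009, -3.7581, 2.5590)
step 5: θ'=2.8090 (R=2.0000) → pose (-3.9483, -3.5377, 2.8090)
step 6: θ'=0.8090 (R=-0.1250) → pose (-3.9980, -3.3333, 0.8090)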